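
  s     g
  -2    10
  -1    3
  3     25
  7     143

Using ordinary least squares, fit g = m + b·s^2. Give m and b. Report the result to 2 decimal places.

m = -1.00, b = 2.94

Normal-equation sums: Σ1 = 4, Σs^2 = 63, Σs^2·s^2 = 2499.
Moment sums: Σg = 181, Σs^2·g = 7275.
AᵀA·[m, b]ᵀ = Aᵀg becomes [[4, 63]; [63, 2499]]·[m, b]ᵀ = [181, 7275]ᵀ.
Determinant 4·2499 − 63² = 6027.
m = (181·2499 − 63·7275)/6027 = -286/287; b = (4·7275 − 63·181)/6027 = 5899/2009.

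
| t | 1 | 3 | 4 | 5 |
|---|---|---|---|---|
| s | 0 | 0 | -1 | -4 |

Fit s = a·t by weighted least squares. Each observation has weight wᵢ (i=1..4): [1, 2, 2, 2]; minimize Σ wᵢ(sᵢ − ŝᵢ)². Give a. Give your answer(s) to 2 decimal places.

Entries of XᵀWX: Σwᵢ·t·t = 101.
For XᵀWs: Σwᵢ·t·s = -48.
So XᵀWX·[a]ᵀ = XᵀWs: [[101]]·[a]ᵀ = [-48]ᵀ.
Hence a = -48 / 101 ≈ -0.475248.

a = -0.48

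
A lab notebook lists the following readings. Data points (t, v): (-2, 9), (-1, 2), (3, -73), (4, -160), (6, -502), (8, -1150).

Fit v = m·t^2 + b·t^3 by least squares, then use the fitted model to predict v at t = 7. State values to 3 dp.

With design matrix A, AᵀA = [[5746, 41778]; [41778, 313690]] and Aᵀv = [-94851, -709517]ᵀ.
Determinant 5746·313690 − 41778² = 57061456.
m = ((-94851)·313690 − 41778·(-709517))/57061456 = -27902241/14265364; b = (5746·(-709517) − 41778·(-94851))/57061456 = -28549901/14265364.
At t = 7: v̂ = (-27902241/14265364)·(49) + (-28549901/14265364)·(343) = -2789956463/3566341.

v̂ = -782.302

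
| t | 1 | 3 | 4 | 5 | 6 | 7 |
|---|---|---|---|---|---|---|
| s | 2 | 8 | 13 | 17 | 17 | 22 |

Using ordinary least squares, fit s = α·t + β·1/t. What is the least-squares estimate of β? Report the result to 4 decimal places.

Sums needed: Σt·t = 136, Σt·1/t = 6, Σ1/t·1/t = 222581/176400.
Moment sums: Σt·s = 419, Σ1/t·s = 2421/140.
AᵀA·[α, β]ᵀ = Aᵀs becomes [[136, 6]; [6, 222581/176400]]·[α, β]ᵀ = [419, 2421/140]ᵀ.
Eliminating β: (222581/176400)·(row 1) − 6·(row 2) gives (2990077/22050)·α = (222581/176400)·419 − 6·(2421/140) = 74958679/176400, so α = 74958679/23920616.
Then β = ((2421/140) − 6·(74958679/23920616))/(222581/176400) = -3575880/2990077.

β = -1.1959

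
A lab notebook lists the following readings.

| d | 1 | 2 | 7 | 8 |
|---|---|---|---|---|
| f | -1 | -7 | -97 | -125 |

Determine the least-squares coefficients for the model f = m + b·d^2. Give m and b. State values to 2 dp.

m = 0.83, b = -1.98

Sums needed: Σ1 = 4, Σd^2 = 118, Σd^2·d^2 = 6514.
Moment sums: Σf = -230, Σd^2·f = -12782.
XᵀX·[m, b]ᵀ = Xᵀf becomes [[4, 118]; [118, 6514]]·[m, b]ᵀ = [-230, -12782]ᵀ.
Determinant 4·6514 − 118² = 12132.
m = ((-230)·6514 − 118·(-12782))/12132 = 838/1011; b = (4·(-12782) − 118·(-230))/12132 = -1999/1011.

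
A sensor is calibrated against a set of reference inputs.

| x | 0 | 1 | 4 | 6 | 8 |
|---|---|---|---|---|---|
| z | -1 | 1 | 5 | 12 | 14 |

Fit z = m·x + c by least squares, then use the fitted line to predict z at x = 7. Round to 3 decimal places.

Forming AᵀA = [[117, 19]; [19, 5]] and Aᵀz = [205, 31]ᵀ gives AᵀA·[m, c]ᵀ = Aᵀz.
Eliminating c: 5·(row 1) − 19·(row 2) gives 224·m = 5·205 − 19·31 = 436, so m = 109/56.
Then c = (31 − 19·(109/56))/5 = -67/56.
At x = 7: ẑ = (109/56)·(7) + (-67/56)·(1) = 87/7.

ẑ = 12.429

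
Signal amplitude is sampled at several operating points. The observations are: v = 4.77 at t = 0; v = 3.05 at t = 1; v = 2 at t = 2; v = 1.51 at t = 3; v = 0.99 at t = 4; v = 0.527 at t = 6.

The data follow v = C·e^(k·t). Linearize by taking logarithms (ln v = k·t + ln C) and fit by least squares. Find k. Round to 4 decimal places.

With ln vᵢ as the transformed response and tᵢ as the regressor:
Σt = 16.0000, Σ(t)² = 66.0000, Σln v = 3.1321, Σt·ln v = -0.1458.
Normal system: [[66.0000, 16.0000]; [16.0000, 6]]·[k, ln C]ᵀ = [-0.1458, 3.1321]ᵀ.
Slope k = (n·Σt·ln v − Σt·Σln v)/(n·Σ(t)² − (Σt)²) = (6·-0.1458 − 16.0000·3.1321)/140.0000 = -0.36421; ln C = (Σln v − k·Σt)/n = 1.49324.

k = -0.3642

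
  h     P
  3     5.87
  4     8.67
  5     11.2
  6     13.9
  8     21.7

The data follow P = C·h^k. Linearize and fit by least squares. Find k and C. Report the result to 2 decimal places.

k = 1.31, C = 1.39

Taking logs, ln P = k·ln h + ln C, so regress ln P on ln h.
Σln h = 7.9655, Σ(ln h)² = 13.2535, Σln P = 12.0548, Σln h·ln P = 19.9417.
Equations: 13.2535·k + 7.9655·ln C = 19.9417;  7.9655·k + 5·ln C = 12.0548.
Slope k = (n·Σln h·ln P − Σln h·Σln P)/(n·Σ(ln h)² − (Σln h)²) = (5·19.9417 − 7.9655·12.0548)/2.8177 = 1.30777; ln C = (Σln P − k·Σln h)/n = 0.32754, so C = exp(0.32754) = 1.38756.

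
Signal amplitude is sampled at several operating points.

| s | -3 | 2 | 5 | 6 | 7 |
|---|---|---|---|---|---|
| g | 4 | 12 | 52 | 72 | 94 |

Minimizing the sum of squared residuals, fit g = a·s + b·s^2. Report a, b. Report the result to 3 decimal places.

Compute the Gram sums: Σs·s = 123, Σs·s^2 = 665, Σs^2·s^2 = 4419.
For Xᵀg: Σs·g = 1362, Σs^2·g = 8582.
Normal equations: [[123, 665]; [665, 4419]]·[a, b]ᵀ = [1362, 8582]ᵀ.
Eliminating b: 4419·(row 1) − 665·(row 2) gives 101312·a = 4419·1362 − 665·8582 = 311648, so a = 9739/3166.
Then b = (8582 − 665·(9739/3166))/4419 = 4683/3166.

a = 3.076, b = 1.479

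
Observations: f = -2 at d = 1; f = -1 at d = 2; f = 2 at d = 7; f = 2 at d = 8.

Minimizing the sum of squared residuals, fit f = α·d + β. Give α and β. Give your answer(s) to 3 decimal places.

α = 0.581, β = -2.365

The normal equations are: 118·α + 18·β = 26;  18·α + 4·β = 1.
Eliminating β: 4·(row 1) − 18·(row 2) gives 148·α = 4·26 − 18·1 = 86, so α = 43/74.
Then β = (1 − 18·(43/74))/4 = -175/74.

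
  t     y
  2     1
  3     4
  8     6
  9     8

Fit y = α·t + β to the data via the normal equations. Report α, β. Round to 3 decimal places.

Sums needed: Σt·t = 158, Σt = 22, Σ1 = 4.
Moment sums: Σt·y = 134, Σy = 19.
Eliminating β: 4·(row 1) − 22·(row 2) gives 148·α = 4·134 − 22·19 = 118, so α = 59/74.
Then β = (19 − 22·(59/74))/4 = 27/74.

α = 0.797, β = 0.365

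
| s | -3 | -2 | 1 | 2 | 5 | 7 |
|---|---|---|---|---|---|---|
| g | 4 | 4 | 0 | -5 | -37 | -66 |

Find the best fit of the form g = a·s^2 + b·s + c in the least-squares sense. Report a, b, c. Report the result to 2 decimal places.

a = -1.02, b = -2.85, c = 3.79

Compute the Gram sums: Σs^2·s^2 = 3140, Σs^2·s = 442, Σs^2 = 92, Σs·s = 92, Σs = 10, Σ1 = 6.
For Mᵀg: Σs^2·g = -4127, Σs·g = -677, Σg = -100.
Normal equations: [[3140, 442, 92]; [442, 92, 10]; [92, 10, 6]]·[a, b, c]ᵀ = [-4127, -677, -100]ᵀ.
Solving the 3×3 system (Gaussian elimination) gives a = -36055/35211, b = -200747/70422, c = 88855/23474.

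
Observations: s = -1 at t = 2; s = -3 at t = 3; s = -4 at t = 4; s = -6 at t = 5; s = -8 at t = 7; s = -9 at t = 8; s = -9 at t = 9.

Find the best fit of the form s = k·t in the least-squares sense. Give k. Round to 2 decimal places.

The normal equations are: 248·k = -266.
k = (-266)/248 = -1.07258.

k = -1.07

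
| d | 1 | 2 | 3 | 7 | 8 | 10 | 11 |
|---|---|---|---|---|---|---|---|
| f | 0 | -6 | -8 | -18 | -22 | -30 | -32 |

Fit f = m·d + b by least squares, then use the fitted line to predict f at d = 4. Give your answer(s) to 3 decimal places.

The normal system MᵀM·[m, b]ᵀ = Mᵀf is [[348, 42]; [42, 7]]·[m, b]ᵀ = [-990, -116]ᵀ.
det = 348·7 − 42² = 672.
m = ((-990)·7 − 42·(-116))/672 = -49/16; b = (348·(-116) − 42·(-990))/672 = 101/56.
At d = 4: f̂ = (-49/16)·(4) + (101/56)·(1) = -585/56.

f̂ = -10.446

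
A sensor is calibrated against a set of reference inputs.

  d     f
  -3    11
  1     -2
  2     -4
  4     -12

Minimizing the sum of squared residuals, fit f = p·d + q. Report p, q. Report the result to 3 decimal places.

Compute the Gram sums: Σd·d = 30, Σd = 4, Σ1 = 4.
For Aᵀf: Σd·f = -91, Σf = -7.
AᵀA·[p, q]ᵀ = Aᵀf becomes [[30, 4]; [4, 4]]·[p, q]ᵀ = [-91, -7]ᵀ.
Determinant 30·4 − 4² = 104.
p = ((-91)·4 − 4·(-7))/104 = -42/13; q = (30·(-7) − 4·(-91))/104 = 77/52.

p = -3.231, q = 1.481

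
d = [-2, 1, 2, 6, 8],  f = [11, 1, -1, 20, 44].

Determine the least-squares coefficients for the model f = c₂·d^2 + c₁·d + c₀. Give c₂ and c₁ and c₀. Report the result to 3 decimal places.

c₂ = 1.022, c₁ = -2.916, c₀ = 1.480

The normal system XᵀX·[c₂, c₁, c₀]ᵀ = Xᵀf is [[5425, 729, 109]; [729, 109, 15]; [109, 15, 5]]·[c₂, c₁, c₀]ᵀ = [3577, 449, 75]ᵀ.
Inverting the 3×3 Gram matrix, [c₂, c₁, c₀]ᵀ = [42800/41899, -122191/41899, 5638/3809]ᵀ.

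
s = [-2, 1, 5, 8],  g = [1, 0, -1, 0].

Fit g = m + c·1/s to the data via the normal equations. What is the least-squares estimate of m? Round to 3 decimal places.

m = 0.127

Entries of XᵀX: Σ1 = 4, Σ1/s = 33/40, Σ1/s·1/s = 2089/1600.
And Σg = 0, Σ1/s·g = -7/10.
Normal equations: [[4, 33/40]; [33/40, 2089/1600]]·[m, c]ᵀ = [0, -7/10]ᵀ.
det = 4·(2089/1600) − (33/40)² = 7267/1600.
m = (0·(2089/1600) − (33/40)·(-7/10))/(7267/1600) = 924/7267; c = (4·(-7/10) − (33/40)·0)/(7267/1600) = -4480/7267.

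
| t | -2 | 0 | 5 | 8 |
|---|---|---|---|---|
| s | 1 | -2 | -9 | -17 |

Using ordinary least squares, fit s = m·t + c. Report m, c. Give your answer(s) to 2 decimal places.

m = -1.73, c = -1.98

Compute the Gram sums: Σt·t = 93, Σt = 11, Σ1 = 4.
For Mᵀs: Σt·s = -183, Σs = -27.
So MᵀM·[m, c]ᵀ = Mᵀs: [[93, 11]; [11, 4]]·[m, c]ᵀ = [-183, -27]ᵀ.
det = 93·4 − 11² = 251.
m = ((-183)·4 − 11·(-27))/251 = -435/251; c = (93·(-27) − 11·(-183))/251 = -498/251.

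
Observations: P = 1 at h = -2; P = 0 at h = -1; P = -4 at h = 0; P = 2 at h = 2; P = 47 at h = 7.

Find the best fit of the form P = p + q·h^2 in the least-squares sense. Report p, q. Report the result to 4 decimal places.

p = -2.5330, q = 1.0115

From the data, Σ1 = 5, Σh^2 = 58, Σh^2·h^2 = 2434.
Moment sums: ΣP = 46, Σh^2·P = 2315.
So MᵀM·[p, q]ᵀ = MᵀP: [[5, 58]; [58, 2434]]·[p, q]ᵀ = [46, 2315]ᵀ.
det = 5·2434 − 58² = 8806.
p = (46·2434 − 58·2315)/8806 = -11153/4403; q = (5·2315 − 58·46)/8806 = 8907/8806.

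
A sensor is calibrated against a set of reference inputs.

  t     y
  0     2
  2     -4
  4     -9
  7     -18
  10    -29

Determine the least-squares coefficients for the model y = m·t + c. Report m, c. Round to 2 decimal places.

m = -3.06, c = 2.46

From the data, Σt·t = 169, Σt = 23, Σ1 = 5.
For Aᵀy: Σt·y = -460, Σy = -58.
Δ = 169·5 − 23² = 316.
m = ((-460)·5 − 23·(-58))/316 = -483/158; c = (169·(-58) − 23·(-460))/316 = 389/158.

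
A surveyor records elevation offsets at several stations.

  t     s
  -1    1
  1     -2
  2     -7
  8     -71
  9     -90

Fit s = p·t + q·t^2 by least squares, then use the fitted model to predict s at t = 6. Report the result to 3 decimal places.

ŝ = -42.580

Forming MᵀM = [[151, 1249]; [1249, 10675]] and Mᵀs = [-1395, -11863]ᵀ gives MᵀM·[p, q]ᵀ = Mᵀs.
Δ = 151·10675 − 1249² = 51924.
p = ((-1395)·10675 − 1249·(-11863))/51924 = -37369/25962; q = (151·(-11863) − 1249·(-1395))/51924 = -24479/25962.
At t = 6: ŝ = (-37369/25962)·(6) + (-24479/25962)·(36) = -184243/4327.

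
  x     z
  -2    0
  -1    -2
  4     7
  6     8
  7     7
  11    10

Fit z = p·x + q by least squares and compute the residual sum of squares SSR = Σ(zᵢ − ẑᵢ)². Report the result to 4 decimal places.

SSR = 13.8779

Sums needed: Σx·x = 227, Σx = 25, Σ1 = 6.
Right-hand side: Σx·z = 237, Σz = 30.
AᵀA·[p, q]ᵀ = Aᵀz becomes [[227, 25]; [25, 6]]·[p, q]ᵀ = [237, 30]ᵀ.
Eliminating q: 6·(row 1) − 25·(row 2) gives 737·p = 6·237 − 25·30 = 672, so p = 672/737.
Then q = (30 − 25·(672/737))/6 = 885/737.
Residuals: 459/737, -1687/737, 1586/737, 89/67, -430/737, -907/737; SSR = 10228/737.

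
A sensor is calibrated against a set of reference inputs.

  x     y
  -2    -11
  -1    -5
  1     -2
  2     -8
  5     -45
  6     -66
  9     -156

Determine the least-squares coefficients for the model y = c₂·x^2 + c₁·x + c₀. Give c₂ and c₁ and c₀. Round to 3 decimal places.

c₂ = -2.049, c₁ = 1.308, c₀ = -1.090

AᵀA·[c₂, c₁, c₀]ᵀ = Aᵀy reads: 8516·c₂ + 1070·c₁ + 152·c₀ = -16220;  1070·c₂ + 152·c₁ + 20·c₀ = -2016;  152·c₂ + 20·c₁ + 7·c₀ = -293.
Inverting the 3×3 Gram matrix, [c₂, c₁, c₀]ᵀ = [-324902/158529, 207278/158529, -57593/52843]ᵀ.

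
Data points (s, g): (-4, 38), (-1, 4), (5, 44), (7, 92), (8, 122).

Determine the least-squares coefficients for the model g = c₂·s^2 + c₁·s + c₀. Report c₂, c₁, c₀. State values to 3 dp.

c₂ = 2.074, c₁ = -1.359, c₀ = -0.230

With design matrix X, XᵀX = [[7379, 915, 155]; [915, 155, 15]; [155, 15, 5]] and Xᵀg = [14028, 1684, 300]ᵀ.
Row-reducing yields c₂ = 697/336, c₁ = -761/560, c₀ = -193/840.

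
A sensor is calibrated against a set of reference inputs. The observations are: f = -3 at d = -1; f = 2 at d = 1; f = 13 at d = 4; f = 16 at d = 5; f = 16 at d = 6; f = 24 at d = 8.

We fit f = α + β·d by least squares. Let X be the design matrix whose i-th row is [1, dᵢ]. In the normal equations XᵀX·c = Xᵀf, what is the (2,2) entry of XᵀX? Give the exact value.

Row 2 ↔ basis d, column 2 ↔ basis d, so (XᵀX)_{2,2} = Σᵢ (d)·(d) = (-1)·(-1) + (1)·(1) + (4)·(4) + (5)·(5) + (6)·(6) + (8)·(8) = 143.

143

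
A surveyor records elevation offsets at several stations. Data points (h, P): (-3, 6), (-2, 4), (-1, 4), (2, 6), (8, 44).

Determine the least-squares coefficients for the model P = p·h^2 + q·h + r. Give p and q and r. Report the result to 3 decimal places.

p = 0.564, q = 0.596, r = 3.079

Compute the Gram sums: Σh^2·h^2 = 4210, Σh^2·h = 484, Σh^2 = 82, Σh·h = 82, Σh = 4, Σ1 = 5.
For AᵀP: Σh^2·P = 2914, Σh·P = 334, ΣP = 64.
Row-reducing yields p = 11913/21133, q = 12589/21133, r = 9294/3019.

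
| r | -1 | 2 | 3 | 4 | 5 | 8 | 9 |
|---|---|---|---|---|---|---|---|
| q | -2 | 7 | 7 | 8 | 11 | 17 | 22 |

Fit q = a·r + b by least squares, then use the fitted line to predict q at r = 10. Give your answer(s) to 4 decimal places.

q̂ = 22.6400

Normal-equation sums: Σr·r = 200, Σr = 30, Σ1 = 7.
For Xᵀq: Σr·q = 458, Σq = 70.
So XᵀX·[a, b]ᵀ = Xᵀq: [[200, 30]; [30, 7]]·[a, b]ᵀ = [458, 70]ᵀ.
Determinant 200·7 − 30² = 500.
a = (458·7 − 30·70)/500 = 553/250; b = (200·70 − 30·458)/500 = 13/25.
At r = 10: q̂ = (553/250)·(10) + (13/25)·(1) = 566/25.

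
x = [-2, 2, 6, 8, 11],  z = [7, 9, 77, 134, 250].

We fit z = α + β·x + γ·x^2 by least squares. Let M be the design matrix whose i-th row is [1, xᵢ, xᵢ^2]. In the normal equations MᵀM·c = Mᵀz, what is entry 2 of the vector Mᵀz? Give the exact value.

4288

Entry 2 ↔ basis x, so (Mᵀz)_{2} = Σᵢ (x)·zᵢ = (-2)·(7) + (2)·(9) + (6)·(77) + (8)·(134) + (11)·(250) = 4288.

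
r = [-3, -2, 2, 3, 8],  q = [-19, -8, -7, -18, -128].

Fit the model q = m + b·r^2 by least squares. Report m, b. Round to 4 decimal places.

m = 0.0337, b = -2.0019

The normal equations are: 5·m + 90·b = -180;  90·m + 4290·b = -8585.
(Σ1 = 5, Σr^2 = 90, Σr^2·r^2 = 4290, Σq = -180, Σr^2·q = -8585.)
Determinant 5·4290 − 90² = 13350.
m = ((-180)·4290 − 90·(-8585))/13350 = 3/89; b = (5·(-8585) − 90·(-180))/13350 = -1069/534.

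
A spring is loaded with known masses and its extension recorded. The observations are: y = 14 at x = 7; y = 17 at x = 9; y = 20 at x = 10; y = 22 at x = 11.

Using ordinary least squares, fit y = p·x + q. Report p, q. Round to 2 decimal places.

p = 2.03, q = -0.51

From the data, Σx·x = 351, Σx = 37, Σ1 = 4.
For Aᵀy: Σx·y = 693, Σy = 73.
Eliminating q: 4·(row 1) − 37·(row 2) gives 35·p = 4·693 − 37·73 = 71, so p = 71/35.
Then q = (73 − 37·(71/35))/4 = -18/35.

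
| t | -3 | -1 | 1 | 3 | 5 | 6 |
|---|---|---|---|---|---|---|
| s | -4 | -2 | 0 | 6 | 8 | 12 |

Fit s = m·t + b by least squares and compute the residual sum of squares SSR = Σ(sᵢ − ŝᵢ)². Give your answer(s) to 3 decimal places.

SSR = 7.956

XᵀX·[m, b]ᵀ = Xᵀs reads: 81·m + 11·b = 144;  11·m + 6·b = 20.
Δ = 81·6 − 11² = 365.
m = (144·6 − 11·20)/365 = 644/365; b = (81·20 − 11·144)/365 = 36/365.
Residuals: 436/365, -122/365, -136/73, 222/365, -336/365, 96/73; SSR = 2904/365.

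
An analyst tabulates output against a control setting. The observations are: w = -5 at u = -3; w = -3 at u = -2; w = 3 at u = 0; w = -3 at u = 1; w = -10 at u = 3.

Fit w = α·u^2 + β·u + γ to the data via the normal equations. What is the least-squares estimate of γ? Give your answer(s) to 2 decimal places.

γ = 0.58

From the data, Σu^2·u^2 = 179, Σu^2·u = -7, Σu^2 = 23, Σu·u = 23, Σu = -1, Σ1 = 5.
And Σu^2·w = -150, Σu·w = -12, Σw = -18.
Normal equations: [[179, -7, 23]; [-7, 23, -1]; [23, -1, 5]]·[α, β, γ]ᵀ = [-150, -12, -18]ᵀ.
Solving the 3×3 system (Gaussian elimination) gives α = -218/231, β = -181/231, γ = 45/77.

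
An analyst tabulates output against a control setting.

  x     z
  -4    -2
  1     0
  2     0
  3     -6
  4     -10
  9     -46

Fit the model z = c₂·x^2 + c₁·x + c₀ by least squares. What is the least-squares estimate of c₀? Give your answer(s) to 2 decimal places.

c₀ = 2.06

Entries of AᵀA: Σx^2·x^2 = 7171, Σx^2·x = 765, Σx^2 = 127, Σx·x = 127, Σx = 15, Σ1 = 6.
Moment sums: Σx^2·z = -3972, Σx·z = -464, Σz = -64.
Normal equations: [[7171, 765, 127]; [765, 127, 15]; [127, 15, 6]]·[c₂, c₁, c₀]ᵀ = [-3972, -464, -64]ᵀ.
Inverting the 3×3 Gram matrix, [c₂, c₁, c₀]ᵀ = [-823/1684, -287287/301436, 310555/150718]ᵀ.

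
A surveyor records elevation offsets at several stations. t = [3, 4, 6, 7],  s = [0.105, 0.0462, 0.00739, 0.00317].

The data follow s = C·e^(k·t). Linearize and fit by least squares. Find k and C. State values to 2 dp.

With ln sᵢ as the transformed response and tᵢ as the regressor:
Sums: Σt = 20.0000, Σ(t)² = 110.0000, Σln s = -15.9902, Σt·ln s = -88.7844.
Normal system: [[110.0000, 20.0000]; [20.0000, 4]]·[k, ln C]ᵀ = [-88.7844, -15.9902]ᵀ.
Solving (det = 40.0000): k = -0.88333, ln C = 0.41910, so C = exp(0.41910) = 1.52059.

k = -0.88, C = 1.52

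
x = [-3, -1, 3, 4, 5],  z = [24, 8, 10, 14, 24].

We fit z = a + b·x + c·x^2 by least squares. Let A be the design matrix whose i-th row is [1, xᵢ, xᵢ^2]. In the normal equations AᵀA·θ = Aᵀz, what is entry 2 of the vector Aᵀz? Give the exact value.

Entry 2 ↔ basis x, so (Aᵀz)_{2} = Σᵢ (x)·zᵢ = (-3)·(24) + (-1)·(8) + (3)·(10) + (4)·(14) + (5)·(24) = 126.

126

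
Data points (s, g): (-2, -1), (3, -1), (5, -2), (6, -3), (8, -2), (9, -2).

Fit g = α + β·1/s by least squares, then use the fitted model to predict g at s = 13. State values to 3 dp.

ĝ = -1.837

XᵀX·[α, β]ᵀ = Xᵀg reads: 6·α + (157/360)·β = -11;  (157/360)·α + (59209/129600)·β = -217/180.
Δ = 6·(59209/129600) − (157/360)² = 66121/25920.
α = ((-11)·(59209/129600) − (157/360)·(-217/180))/(66121/25920) = -583161/330605; β = (6·(-217/180) − (157/360)·(-11))/(66121/25920) = -63144/66121.
At s = 13: ĝ = (-583161/330605)·(1) + (-63144/66121)·(1/13) = -7896813/4297865.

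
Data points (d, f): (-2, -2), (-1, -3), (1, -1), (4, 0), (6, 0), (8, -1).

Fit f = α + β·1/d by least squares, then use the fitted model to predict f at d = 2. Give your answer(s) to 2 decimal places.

f̂ = -0.55

Setting ∂/∂α … = 0 gives: 6·α + (1/24)·β = -7;  (1/24)·α + (1357/576)·β = 23/8.
Eliminating β: (1357/576)·(row 1) − (1/24)·(row 2) gives (8141/576)·α = (1357/576)·(-7) − (1/24)·(23/8) = -299/18, so α = -9568/8141.
Then β = ((23/8) − (1/24)·(-9568/8141))/(1357/576) = 10104/8141.
At d = 2: f̂ = (-9568/8141)·(1) + (10104/8141)·(1/2) = -4516/8141.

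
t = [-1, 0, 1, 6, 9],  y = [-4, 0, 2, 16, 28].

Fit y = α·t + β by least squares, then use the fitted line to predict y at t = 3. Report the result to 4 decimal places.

Setting ∂/∂α … = 0 gives: 119·α + 15·β = 354;  15·α + 5·β = 42.
Eliminating β: 5·(row 1) − 15·(row 2) gives 370·α = 5·354 − 15·42 = 1140, so α = 114/37.
Then β = (42 − 15·(114/37))/5 = -156/185.
At t = 3: ŷ = (114/37)·(3) + (-156/185)·(1) = 42/5.

ŷ = 8.4000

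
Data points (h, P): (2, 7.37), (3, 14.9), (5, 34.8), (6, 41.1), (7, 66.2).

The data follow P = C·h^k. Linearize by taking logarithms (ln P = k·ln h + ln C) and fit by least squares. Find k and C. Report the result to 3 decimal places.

Let Y = ln P. Fitting Y = k·ln h + ln C by least squares:
Σln h = 7.1389, Σ(ln h)² = 11.2747, Σln P = 16.1571, Σln h·ln P = 24.8819.
Equations: 11.2747·k + 7.1389·ln C = 24.8819;  7.1389·k + 5·ln C = 16.1571.
Slope k = (n·Σln h·ln P − Σln h·Σln P)/(n·Σ(ln h)² − (Σln h)²) = (5·24.8819 − 7.1389·16.1571)/5.4099 = 1.67588; ln C = (Σln P − k·Σln h)/n = 0.83865, so C = exp(0.83865) = 2.31323.

k = 1.676, C = 2.313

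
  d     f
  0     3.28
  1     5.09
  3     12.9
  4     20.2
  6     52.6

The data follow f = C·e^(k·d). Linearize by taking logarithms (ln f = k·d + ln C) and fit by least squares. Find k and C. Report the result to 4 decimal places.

k = 0.4625, C = 3.2326

Let Y = ln f. Fitting Y = k·d + ln C by least squares:
XᵀX = [[62.0000, 14.0000]; [14.0000, 5]], rhs = [45.0980, 12.3407]ᵀ  (here Σd = 14.0000, Σ(d)² = 62.0000, Σln f = 12.3407, Σd·ln f = 45.0980).
Slope k = (n·Σd·ln f − Σd·Σln f)/(n·Σ(d)² − (Σd)²) = (5·45.0980 − 14.0000·12.3407)/114.0000 = 0.46245; ln C = (Σln f − k·Σd)/n = 1.17329, so C = exp(1.17329) = 3.23260.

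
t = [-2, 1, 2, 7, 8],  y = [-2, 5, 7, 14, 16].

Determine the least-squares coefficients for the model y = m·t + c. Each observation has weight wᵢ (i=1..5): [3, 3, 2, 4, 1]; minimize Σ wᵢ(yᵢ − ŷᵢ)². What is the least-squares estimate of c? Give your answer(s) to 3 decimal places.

From the data, Σwᵢ·t·t = 283, Σwᵢ·t = 37, Σwᵢ·1 = 13.
Right-hand side: Σwᵢ·t·y = 575, Σwᵢ·y = 95.
Normal equations: [[283, 37]; [37, 13]]·[m, c]ᵀ = [575, 95]ᵀ.
Determinant 283·13 − 37² = 2310.
m = (575·13 − 37·95)/2310 = 12/7; c = (283·95 − 37·575)/2310 = 17/7.

c = 2.429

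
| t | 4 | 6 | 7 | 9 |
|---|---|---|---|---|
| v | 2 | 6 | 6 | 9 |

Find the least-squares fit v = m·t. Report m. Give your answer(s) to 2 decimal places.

Normal-equation sums: Σt·t = 182.
Moment sums: Σt·v = 167.
So AᵀA·[m]ᵀ = Aᵀv: [[182]]·[m]ᵀ = [167]ᵀ.
m = 167/182 = 0.917582.

m = 0.92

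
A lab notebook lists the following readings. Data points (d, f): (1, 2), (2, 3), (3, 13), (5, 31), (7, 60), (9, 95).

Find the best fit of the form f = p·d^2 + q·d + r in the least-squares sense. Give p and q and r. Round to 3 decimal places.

p = 1.043, q = 1.391, r = -1.644

From the data, Σd^2·d^2 = 9685, Σd^2·d = 1233, Σd^2 = 169, Σd·d = 169, Σd = 27, Σ1 = 6.
For Xᵀf: Σd^2·f = 11541, Σd·f = 1477, Σf = 204.
Normal equations: [[9685, 1233, 169]; [1233, 169, 27]; [169, 27, 6]]·[p, q, r]ᵀ = [11541, 1477, 204]ᵀ.
Solving the 3×3 system (Gaussian elimination) gives p = 6681/6404, q = 44533/32020, r = -26313/16010.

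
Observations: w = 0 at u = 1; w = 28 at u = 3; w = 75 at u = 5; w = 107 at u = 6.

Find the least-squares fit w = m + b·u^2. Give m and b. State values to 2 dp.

m = -1.31, b = 3.03

Entries of MᵀM: Σ1 = 4, Σu^2 = 71, Σu^2·u^2 = 2003.
For Mᵀw: Σw = 210, Σu^2·w = 5979.
MᵀM·[m, b]ᵀ = Mᵀw becomes [[4, 71]; [71, 2003]]·[m, b]ᵀ = [210, 5979]ᵀ.
Eliminating b: 2003·(row 1) − 71·(row 2) gives 2971·m = 2003·210 − 71·5979 = -3879, so m = -3879/2971.
Then b = (5979 − 71·(-3879/2971))/2003 = 9006/2971.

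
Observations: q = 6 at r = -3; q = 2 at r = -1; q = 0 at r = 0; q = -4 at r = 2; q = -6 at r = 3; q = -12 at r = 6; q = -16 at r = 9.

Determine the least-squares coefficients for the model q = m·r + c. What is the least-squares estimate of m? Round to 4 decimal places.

Setting ∂/∂m … = 0 gives: 140·m + 16·c = -262;  16·m + 7·c = -30.
(Σr·r = 140, Σr = 16, Σ1 = 7, Σr·q = -262, Σq = -30.)
det = 140·7 − 16² = 724.
m = ((-262)·7 − 16·(-30))/724 = -677/362; c = (140·(-30) − 16·(-262))/724 = -2/181.

m = -1.8702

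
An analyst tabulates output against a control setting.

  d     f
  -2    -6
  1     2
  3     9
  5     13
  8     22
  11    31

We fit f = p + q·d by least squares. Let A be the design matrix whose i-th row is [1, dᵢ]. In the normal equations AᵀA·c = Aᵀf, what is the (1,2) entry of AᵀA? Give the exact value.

26

Row 1 ↔ basis 1, column 2 ↔ basis d, so (AᵀA)_{1,2} = Σᵢ d = (1)·(-2) + (1)·(1) + (1)·(3) + (1)·(5) + (1)·(8) + (1)·(11) = 26.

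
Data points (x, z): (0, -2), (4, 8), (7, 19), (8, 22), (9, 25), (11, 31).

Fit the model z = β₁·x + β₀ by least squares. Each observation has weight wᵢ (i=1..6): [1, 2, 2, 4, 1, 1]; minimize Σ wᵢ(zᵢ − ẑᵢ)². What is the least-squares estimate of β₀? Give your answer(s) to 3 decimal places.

Sums needed: Σwᵢ·x·x = 588, Σwᵢ·x = 74, Σwᵢ·1 = 11.
Right-hand side: Σwᵢ·x·z = 1600, Σwᵢ·z = 196.
So MᵀWM·[β₁, β₀]ᵀ = MᵀWz: [[588, 74]; [74, 11]]·[β₁, β₀]ᵀ = [1600, 196]ᵀ.
Δ = 588·11 − 74² = 992.
β₁ = (1600·11 − 74·196)/992 = 387/124; β₀ = (588·196 − 74·1600)/992 = -197/62.

β₀ = -3.177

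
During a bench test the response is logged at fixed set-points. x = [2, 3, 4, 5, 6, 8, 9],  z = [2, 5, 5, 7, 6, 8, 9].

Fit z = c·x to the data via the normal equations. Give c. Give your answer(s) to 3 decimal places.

Compute the Gram sums: Σx·x = 235.
For Mᵀz: Σx·z = 255.
Hence c = 255 / 235 ≈ 1.08511.

c = 1.085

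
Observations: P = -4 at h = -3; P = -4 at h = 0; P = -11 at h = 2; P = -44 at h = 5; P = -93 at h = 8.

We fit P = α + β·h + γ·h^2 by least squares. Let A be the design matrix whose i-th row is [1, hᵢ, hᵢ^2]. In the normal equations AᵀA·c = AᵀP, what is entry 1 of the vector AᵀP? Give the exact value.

-156

Entry 1 ↔ basis 1, so (AᵀP)_{1} = Σᵢ Pᵢ = (1)·(-4) + (1)·(-4) + (1)·(-11) + (1)·(-44) + (1)·(-93) = -156.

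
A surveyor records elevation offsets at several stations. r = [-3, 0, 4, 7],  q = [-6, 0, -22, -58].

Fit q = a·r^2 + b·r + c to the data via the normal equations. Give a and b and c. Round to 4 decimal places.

a = -1.0000, b = -1.2414, c = -0.5172

Compute the Gram sums: Σr^2·r^2 = 2738, Σr^2·r = 380, Σr^2 = 74, Σr·r = 74, Σr = 8, Σ1 = 4.
Right-hand side: Σr^2·q = -3248, Σr·q = -476, Σq = -86.
Row-reducing yields a = -1, b = -36/29, c = -15/29.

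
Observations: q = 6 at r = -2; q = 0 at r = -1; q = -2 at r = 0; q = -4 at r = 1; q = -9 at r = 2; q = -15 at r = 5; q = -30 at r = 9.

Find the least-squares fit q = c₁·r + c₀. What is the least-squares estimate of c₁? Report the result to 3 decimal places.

Compute the Gram sums: Σr·r = 116, Σr = 14, Σ1 = 7.
Moment sums: Σr·q = -379, Σq = -54.
So XᵀX·[c₁, c₀]ᵀ = Xᵀq: [[116, 14]; [14, 7]]·[c₁, c₀]ᵀ = [-379, -54]ᵀ.
Eliminating c₀: 7·(row 1) − 14·(row 2) gives 616·c₁ = 7·(-379) − 14·(-54) = -1897, so c₁ = -271/88.
Then c₀ = ((-54) − 14·(-271/88))/7 = -479/308.

c₁ = -3.080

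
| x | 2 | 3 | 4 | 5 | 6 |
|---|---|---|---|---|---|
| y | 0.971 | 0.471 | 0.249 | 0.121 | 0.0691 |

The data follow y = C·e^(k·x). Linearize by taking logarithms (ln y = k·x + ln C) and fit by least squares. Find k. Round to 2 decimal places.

k = -0.66

Taking logs, ln y = k·x + ln C, so regress ln y on x.
Σx = 20.0000, Σ(x)² = 90.0000, Σln y = -6.9568, Σx·ln y = -34.4718.
Equations: 90.0000·k + 20.0000·ln C = -34.4718;  20.0000·k + 5·ln C = -6.9568.
Solving (det = 50.0000): k = -0.66446, ln C = 1.26649.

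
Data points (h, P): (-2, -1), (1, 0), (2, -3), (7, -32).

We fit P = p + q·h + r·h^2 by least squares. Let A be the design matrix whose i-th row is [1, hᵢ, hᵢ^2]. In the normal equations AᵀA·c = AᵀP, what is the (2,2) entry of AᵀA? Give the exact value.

Row 2 ↔ basis h, column 2 ↔ basis h, so (AᵀA)_{2,2} = Σᵢ (h)·(h) = (-2)·(-2) + (1)·(1) + (2)·(2) + (7)·(7) = 58.

58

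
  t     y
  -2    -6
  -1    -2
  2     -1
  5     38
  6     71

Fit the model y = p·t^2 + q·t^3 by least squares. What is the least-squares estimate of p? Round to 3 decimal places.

p = -0.783

Forming AᵀA = [[1954, 10900]; [10900, 62410]] and Aᵀy = [3476, 20128]ᵀ gives AᵀA·[p, q]ᵀ = Aᵀy.
det = 1954·62410 − 10900² = 3139140.
p = (3476·62410 − 10900·20128)/3139140 = -122902/156957; q = (1954·20128 − 10900·3476)/3139140 = 360428/784785.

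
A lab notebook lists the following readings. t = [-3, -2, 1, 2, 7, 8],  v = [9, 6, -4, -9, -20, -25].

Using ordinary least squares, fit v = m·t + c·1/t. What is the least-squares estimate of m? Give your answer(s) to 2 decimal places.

m = -2.99

The normal system XᵀX·[m, c]ᵀ = Xᵀv is [[131, 6]; [6, 46489/28224]]·[m, c]ᵀ = [-401, -1147/56]ᵀ.
det = 131·(46489/28224) − 6² = 5073995/28224.
m = ((-401)·(46489/28224) − 6·(-1147/56))/(5073995/28224) = -15173561/5073995; c = (131·(-1147/56) − 6·(-401))/(5073995/28224) = -7822584/5073995.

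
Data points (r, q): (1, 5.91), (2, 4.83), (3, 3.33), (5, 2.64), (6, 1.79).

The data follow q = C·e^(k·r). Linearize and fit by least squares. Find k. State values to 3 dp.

k = -0.226

Taking logs, ln q = k·r + ln C, so regress ln q on r.
Σr = 17.0000, Σ(r)² = 75.0000, Σln q = 6.1075, Σr·ln q = 16.8824.
Equations: 75.0000·k + 17.0000·ln C = 16.8824;  17.0000·k + 5·ln C = 6.1075.
Slope k = (n·Σr·ln q − Σr·Σln q)/(n·Σ(r)² − (Σr)²) = (5·16.8824 − 17.0000·6.1075)/86.0000 = -0.22575; ln C = (Σln q − k·Σr)/n = 1.98905.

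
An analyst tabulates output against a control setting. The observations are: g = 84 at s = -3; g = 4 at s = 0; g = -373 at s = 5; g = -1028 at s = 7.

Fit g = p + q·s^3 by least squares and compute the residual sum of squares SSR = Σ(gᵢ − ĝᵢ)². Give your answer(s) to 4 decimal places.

SSR = 0.9162

The normal system AᵀA·[p, q]ᵀ = Aᵀg is [[4, 441]; [441, 134003]]·[p, q]ᵀ = [-1313, -401497]ᵀ.
Determinant 4·134003 − 441² = 341531.
p = ((-1313)·134003 − 441·(-401497))/341531 = 1114238/341531; q = (4·(-401497) − 441·(-1313))/341531 = -1026955/341531.
Residuals: -153419/341531, 251886/341531, -135926/341531, 37459/341531; SSR = 312894/341531.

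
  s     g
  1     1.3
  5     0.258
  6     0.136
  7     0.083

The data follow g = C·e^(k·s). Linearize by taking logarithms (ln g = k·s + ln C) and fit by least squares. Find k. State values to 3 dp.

k = -0.454

Linearized form: ln g = k·s + ln C. From the 4 transformed points,
Over the data: Σs = 19.0000, Σ(s)² = 111.0000, Σln g = -5.5764, Σs·ln g = -35.9046.
Normal system: [[111.0000, 19.0000]; [19.0000, 4]]·[k, ln C]ᵀ = [-35.9046, -5.5764]ᵀ.
Slope k = (n·Σs·ln g − Σs·Σln g)/(n·Σ(s)² − (Σs)²) = (4·-35.9046 − 19.0000·-5.5764)/83.0000 = -0.45381; ln C = (Σln g − k·Σs)/n = 0.76147.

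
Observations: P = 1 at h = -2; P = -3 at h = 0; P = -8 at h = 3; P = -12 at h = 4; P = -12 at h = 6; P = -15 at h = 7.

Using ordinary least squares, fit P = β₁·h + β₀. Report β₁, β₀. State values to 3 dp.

β₁ = -1.733, β₀ = -2.967

Normal-equation sums: Σh·h = 114, Σh = 18, Σ1 = 6.
And Σh·P = -251, ΣP = -49.
So XᵀX·[β₁, β₀]ᵀ = XᵀP: [[114, 18]; [18, 6]]·[β₁, β₀]ᵀ = [-251, -49]ᵀ.
Determinant 114·6 − 18² = 360.
β₁ = ((-251)·6 − 18·(-49))/360 = -26/15; β₀ = (114·(-49) − 18·(-251))/360 = -89/30.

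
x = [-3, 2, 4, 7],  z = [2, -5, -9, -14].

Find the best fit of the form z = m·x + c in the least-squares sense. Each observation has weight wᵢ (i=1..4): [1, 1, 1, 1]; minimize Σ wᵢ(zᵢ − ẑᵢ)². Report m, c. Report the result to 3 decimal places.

m = -1.604, c = -2.491

Normal-equation sums: Σwᵢ·x·x = 78, Σwᵢ·x = 10, Σwᵢ·1 = 4.
For MᵀWz: Σwᵢ·x·z = -150, Σwᵢ·z = -26.
Normal equations: [[78, 10]; [10, 4]]·[m, c]ᵀ = [-150, -26]ᵀ.
det = 78·4 − 10² = 212.
m = ((-150)·4 − 10·(-26))/212 = -85/53; c = (78·(-26) − 10·(-150))/212 = -132/53.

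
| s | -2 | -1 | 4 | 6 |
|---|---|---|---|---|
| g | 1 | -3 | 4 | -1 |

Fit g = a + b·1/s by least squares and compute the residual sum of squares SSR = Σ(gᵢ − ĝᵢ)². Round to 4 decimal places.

SSR = 14.3416

The normal system MᵀM·[a, b]ᵀ = Mᵀg is [[4, -13/12]; [-13/12, 193/144]]·[a, b]ᵀ = [1, 10/3]ᵀ.
Eliminating b: (193/144)·(row 1) − (-13/12)·(row 2) gives (67/16)·a = (193/144)·1 − (-13/12)·(10/3) = 713/144, so a = 713/603.
Then b = ((10/3) − (-13/12)·(713/603))/(193/144) = 692/201.
Residuals: 928/603, -446/603, 1180/603, -554/201; SSR = 8648/603.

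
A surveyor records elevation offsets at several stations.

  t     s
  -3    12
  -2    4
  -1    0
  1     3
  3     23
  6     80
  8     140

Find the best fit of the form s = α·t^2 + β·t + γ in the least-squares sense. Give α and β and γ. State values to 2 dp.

α = 1.97, β = 1.71, γ = -0.48

Sums needed: Σt^2·t^2 = 5572, Σt^2·t = 720, Σt^2 = 124, Σt·t = 124, Σt = 12, Σ1 = 7.
And Σt^2·s = 12174, Σt·s = 1628, Σs = 262.
XᵀX·[α, β, γ]ᵀ = Xᵀs becomes [[5572, 720, 124]; [720, 124, 12]; [124, 12, 7]]·[α, β, γ]ᵀ = [12174, 1628, 262]ᵀ.
Inverting the 3×3 Gram matrix, [α, β, γ]ᵀ = [158311/80178, 22861/13363, -19280/40089]ᵀ.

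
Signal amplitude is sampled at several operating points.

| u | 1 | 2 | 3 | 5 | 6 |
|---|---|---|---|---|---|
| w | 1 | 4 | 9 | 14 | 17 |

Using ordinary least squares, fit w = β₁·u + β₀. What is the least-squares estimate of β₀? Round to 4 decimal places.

From the data, Σu·u = 75, Σu = 17, Σ1 = 5.
Right-hand side: Σu·w = 208, Σw = 45.
XᵀX·[β₁, β₀]ᵀ = Xᵀw becomes [[75, 17]; [17, 5]]·[β₁, β₀]ᵀ = [208, 45]ᵀ.
Eliminating β₀: 5·(row 1) − 17·(row 2) gives 86·β₁ = 5·208 − 17·45 = 275, so β₁ = 275/86.
Then β₀ = (45 − 17·(275/86))/5 = -161/86.

β₀ = -1.8721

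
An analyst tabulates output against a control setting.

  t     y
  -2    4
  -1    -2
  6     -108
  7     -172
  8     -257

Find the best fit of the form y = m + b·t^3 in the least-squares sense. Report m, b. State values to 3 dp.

m = -0.978, b = -0.499

The normal equations are: 5·m + 1062·b = -535;  1062·m + 426514·b = -213938.
(Σ1 = 5, Σt^3 = 1062, Σt^3·t^3 = 426514, Σy = -535, Σt^3·y = -213938.)
Eliminating b: 426514·(row 1) − 1062·(row 2) gives 1004726·m = 426514·(-535) − 1062·(-213938) = -982834, so m = -491417/502363.
Then b = ((-213938) − 1062·(-491417/502363))/426514 = -250760/502363.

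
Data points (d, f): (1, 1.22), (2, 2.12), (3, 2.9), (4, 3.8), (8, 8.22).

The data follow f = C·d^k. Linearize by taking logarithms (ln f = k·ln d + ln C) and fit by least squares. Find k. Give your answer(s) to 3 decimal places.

k = 0.908

Linearized form: ln f = k·ln d + ln C. From the 5 transformed points,
Over the data: Σln d = 5.2575, Σ(ln d)² = 7.9333, Σln f = 5.4565, Σln d·ln f = 7.9217.
Normal system: [[7.9333, 5.2575]; [5.2575, 5]]·[k, ln C]ᵀ = [7.9217, 5.4565]ᵀ.
Slope k = (n·Σln d·ln f − Σln d·Σln f)/(n·Σ(ln d)² − (Σln d)²) = (5·7.9217 − 5.2575·5.4565)/12.0252 = 0.90817; ln C = (Σln f − k·Σln d)/n = 0.13637.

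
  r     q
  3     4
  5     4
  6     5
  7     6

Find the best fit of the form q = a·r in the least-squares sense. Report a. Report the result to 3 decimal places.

The normal equations are: 119·a = 104.
(Σr·r = 119, Σr·q = 104.)
Hence a = 104 / 119 ≈ 0.87395.

a = 0.874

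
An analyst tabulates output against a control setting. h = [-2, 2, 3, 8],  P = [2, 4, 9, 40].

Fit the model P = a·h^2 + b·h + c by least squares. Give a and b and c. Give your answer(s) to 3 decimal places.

Sums needed: Σh^2·h^2 = 4209, Σh^2·h = 539, Σh^2 = 81, Σh·h = 81, Σh = 11, Σ1 = 4.
For XᵀP: Σh^2·P = 2665, Σh·P = 351, ΣP = 55.
Normal equations: [[4209, 539, 81]; [539, 81, 11]; [81, 11, 4]]·[a, b, c]ᵀ = [2665, 351, 55]ᵀ.
Inverting the 3×3 Gram matrix, [a, b, c]ᵀ = [3111/6070, 901/1214, 4038/3035]ᵀ.

a = 0.513, b = 0.742, c = 1.330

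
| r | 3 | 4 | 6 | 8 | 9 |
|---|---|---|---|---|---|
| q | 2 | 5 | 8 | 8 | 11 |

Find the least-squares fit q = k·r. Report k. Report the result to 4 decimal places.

From the data, Σr·r = 206.
Moment sums: Σr·q = 237.
Normal equations: [[206]]·[k]ᵀ = [237]ᵀ.
Hence k = 237 / 206 ≈ 1.15049.

k = 1.1505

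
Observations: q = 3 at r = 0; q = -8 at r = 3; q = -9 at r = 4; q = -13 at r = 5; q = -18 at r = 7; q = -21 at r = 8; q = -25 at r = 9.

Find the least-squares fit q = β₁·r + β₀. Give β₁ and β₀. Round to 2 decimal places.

β₁ = -2.99, β₀ = 2.38

The normal equations are: 244·β₁ + 36·β₀ = -644;  36·β₁ + 7·β₀ = -91.
Eliminating β₀: 7·(row 1) − 36·(row 2) gives 412·β₁ = 7·(-644) − 36·(-91) = -1232, so β₁ = -308/103.
Then β₀ = ((-91) − 36·(-308/103))/7 = 245/103.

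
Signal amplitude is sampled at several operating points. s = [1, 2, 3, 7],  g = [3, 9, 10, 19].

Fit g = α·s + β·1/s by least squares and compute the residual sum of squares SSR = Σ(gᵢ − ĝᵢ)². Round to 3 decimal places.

SSR = 10.518

Forming XᵀX = [[63, 4]; [4, 2437/1764]] and Xᵀg = [184, 569/42]ᵀ gives XᵀX·[α, β]ᵀ = Xᵀg.
Eliminating β: (2437/1764)·(row 1) − 4·(row 2) gives (1989/28)·α = (2437/1764)·184 − 4·(569/42) = 88204/441, so α = 352816/125307.
Then β = ((569/42) − 4·(352816/125307))/(2437/1764) = 3290/1989.
Residuals: -184165/125307, 318496/125307, 13948/13923, -16927/17901; SSR = 1317998/125307.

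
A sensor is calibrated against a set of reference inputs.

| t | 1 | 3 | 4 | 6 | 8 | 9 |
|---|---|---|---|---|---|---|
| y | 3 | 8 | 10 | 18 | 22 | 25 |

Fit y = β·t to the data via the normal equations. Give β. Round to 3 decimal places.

Entries of AᵀA: Σt·t = 207.
Right-hand side: Σt·y = 576.
AᵀA·[β]ᵀ = Aᵀy becomes [[207]]·[β]ᵀ = [576]ᵀ.
Hence β = 576 / 207 ≈ 2.78261.

β = 2.783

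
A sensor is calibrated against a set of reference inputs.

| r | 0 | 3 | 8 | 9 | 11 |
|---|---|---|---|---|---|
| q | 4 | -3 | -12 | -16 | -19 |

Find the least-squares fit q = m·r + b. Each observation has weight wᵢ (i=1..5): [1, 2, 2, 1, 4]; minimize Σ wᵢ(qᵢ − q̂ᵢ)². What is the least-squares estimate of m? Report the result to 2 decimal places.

Forming AᵀWA = [[711, 75]; [75, 10]] and AᵀWq = [-1190, -118]ᵀ gives AᵀWA·[m, b]ᵀ = AᵀWq.
Δ = 711·10 − 75² = 1485.
m = ((-1190)·10 − 75·(-118))/1485 = -610/297; b = (711·(-118) − 75·(-1190))/1485 = 1784/495.

m = -2.05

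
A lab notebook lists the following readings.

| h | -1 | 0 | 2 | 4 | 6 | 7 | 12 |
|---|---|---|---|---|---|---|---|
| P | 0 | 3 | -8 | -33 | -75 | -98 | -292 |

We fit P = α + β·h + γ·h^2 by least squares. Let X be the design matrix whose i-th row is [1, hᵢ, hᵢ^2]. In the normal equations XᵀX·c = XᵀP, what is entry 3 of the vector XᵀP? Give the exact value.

-50110

Entry 3 ↔ basis h^2, so (XᵀP)_{3} = Σᵢ (h^2)·Pᵢ = (1)·(0) + (0)·(3) + (4)·(-8) + (16)·(-33) + (36)·(-75) + (49)·(-98) + (144)·(-292) = -50110.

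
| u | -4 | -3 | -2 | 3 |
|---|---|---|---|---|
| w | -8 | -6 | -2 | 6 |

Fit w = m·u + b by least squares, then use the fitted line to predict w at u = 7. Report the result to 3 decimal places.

With design matrix X, XᵀX = [[38, -6]; [-6, 4]] and Xᵀw = [72, -10]ᵀ.
det = 38·4 − (-6)² = 116.
m = (72·4 − (-6)·(-10))/116 = 57/29; b = (38·(-10) − (-6)·72)/116 = 13/29.
At u = 7: ŵ = (57/29)·(7) + (13/29)·(1) = 412/29.

ŵ = 14.207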